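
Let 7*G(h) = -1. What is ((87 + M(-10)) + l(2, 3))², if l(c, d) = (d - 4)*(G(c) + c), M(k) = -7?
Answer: 299209/49 ≈ 6106.3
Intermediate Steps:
G(h) = -⅐ (G(h) = (⅐)*(-1) = -⅐)
l(c, d) = (-4 + d)*(-⅐ + c) (l(c, d) = (d - 4)*(-⅐ + c) = (-4 + d)*(-⅐ + c))
((87 + M(-10)) + l(2, 3))² = ((87 - 7) + (4/7 - 4*2 - ⅐*3 + 2*3))² = (80 + (4/7 - 8 - 3/7 + 6))² = (80 - 13/7)² = (547/7)² = 299209/49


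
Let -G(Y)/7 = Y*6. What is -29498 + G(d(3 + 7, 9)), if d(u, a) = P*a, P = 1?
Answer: -29876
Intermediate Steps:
d(u, a) = a (d(u, a) = 1*a = a)
G(Y) = -42*Y (G(Y) = -7*Y*6 = -42*Y)
-29498 + G(d(3 + 7, 9)) = -29498 - 42*9 = -29498 - 378 = -29876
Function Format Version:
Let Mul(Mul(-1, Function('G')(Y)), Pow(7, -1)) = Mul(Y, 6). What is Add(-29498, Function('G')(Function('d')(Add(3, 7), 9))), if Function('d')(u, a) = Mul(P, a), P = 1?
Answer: -29876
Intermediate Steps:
Function('d')(u, a) = a (Function('d')(u, a) = Mul(1, a) = a)
Function('G')(Y) = Mul(-42, Y) (Function('G')(Y) = Mul(-7, Mul(Y, 6)) = Mul(-7, Mul(6, Y)) = Mul(-42, Y))
Add(-29498, Function('G')(Function('d')(Add(3, 7), 9))) = Add(-29498, Mul(-42, 9)) = Add(-29498, -378) = -29876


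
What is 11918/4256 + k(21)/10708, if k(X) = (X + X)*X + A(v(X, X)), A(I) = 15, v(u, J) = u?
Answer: 16429447/5696656 ≈ 2.8841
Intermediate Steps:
k(X) = 15 + 2*X² (k(X) = (X + X)*X + 15 = (2*X)*X + 15 = 2*X² + 15 = 15 + 2*X²)
11918/4256 + k(21)/10708 = 11918/4256 + (15 + 2*21²)/10708 = 11918*(1/4256) + (15 + 2*441)*(1/10708) = 5959/2128 + (15 + 882)*(1/10708) = 5959/2128 + 897*(1/10708) = 5959/2128 + 897/10708 = 16429447/5696656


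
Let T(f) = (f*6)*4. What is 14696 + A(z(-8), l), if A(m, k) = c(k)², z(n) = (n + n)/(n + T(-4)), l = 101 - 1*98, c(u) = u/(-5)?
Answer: 367409/25 ≈ 14696.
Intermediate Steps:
T(f) = 24*f (T(f) = (6*f)*4 = 24*f)
c(u) = -u/5 (c(u) = u*(-⅕) = -u/5)
l = 3 (l = 101 - 98 = 3)
z(n) = 2*n/(-96 + n) (z(n) = (n + n)/(n + 24*(-4)) = (2*n)/(n - 96) = (2*n)/(-96 + n) = 2*n/(-96 + n))
A(m, k) = k²/25 (A(m, k) = (-k/5)² = k²/25)
14696 + A(z(-8), l) = 14696 + (1/25)*3² = 14696 + (1/25)*9 = 14696 + 9/25 = 367409/25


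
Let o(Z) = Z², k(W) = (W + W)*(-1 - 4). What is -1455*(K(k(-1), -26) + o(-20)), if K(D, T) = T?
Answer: -544170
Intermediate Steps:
k(W) = -10*W (k(W) = (2*W)*(-5) = -10*W)
-1455*(K(k(-1), -26) + o(-20)) = -1455*(-26 + (-20)²) = -1455*(-26 + 400) = -1455*374 = -544170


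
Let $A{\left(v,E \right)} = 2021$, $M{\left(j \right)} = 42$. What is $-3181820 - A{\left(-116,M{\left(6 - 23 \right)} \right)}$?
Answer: $-3183841$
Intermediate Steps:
$-3181820 - A{\left(-116,M{\left(6 - 23 \right)} \right)} = -3181820 - 2021 = -3183841$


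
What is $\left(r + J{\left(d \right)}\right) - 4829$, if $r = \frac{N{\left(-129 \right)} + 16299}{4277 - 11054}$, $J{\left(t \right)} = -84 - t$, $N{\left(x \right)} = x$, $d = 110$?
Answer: $- \frac{11352347}{2259} \approx -5025.4$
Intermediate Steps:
$r = - \frac{5390}{2259}$ ($r = \frac{-129 + 16299}{4277 - 11054} = \frac{16170}{-6777} = 16170 \left(- \frac{1}{6777}\right) = - \frac{5390}{2259} \approx -2.386$)
$\left(r + J{\left(d \right)}\right) - 4829 = \left(- \frac{5390}{2259} - 194\right) - 4829 = - \frac{443636}{2259} - 4829 = - \frac{11352347}{2259}$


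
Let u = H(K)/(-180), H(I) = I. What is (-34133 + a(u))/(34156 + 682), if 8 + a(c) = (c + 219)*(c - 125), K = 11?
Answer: -1993304399/1128751200 ≈ -1.7659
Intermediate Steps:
u = -11/180 (u = 11/(-180) = 11*(-1/180) = -11/180 ≈ -0.061111)
a(c) = -8 + (-125 + c)*(219 + c) (a(c) = -8 + (c + 219)*(c - 125) = -8 + (219 + c)*(-125 + c) = -8 + (-125 + c)*(219 + c))
(-34133 + a(u))/(34156 + 682) = (-34133 + (-27383 + (-11/180)² + 94*(-11/180)))/(34156 + 682) = (-34133 + (-27383 + 121/32400 - 517/90))/34838 = (-34133 - 887395199/32400)*(1/34838) = -1993304399/32400*1/34838 = -1993304399/1128751200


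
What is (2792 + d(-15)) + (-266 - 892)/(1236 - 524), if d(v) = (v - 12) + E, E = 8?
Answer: 986609/356 ≈ 2771.4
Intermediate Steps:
d(v) = -4 + v (d(v) = (v - 12) + 8 = (-12 + v) + 8 = -4 + v)
(2792 + d(-15)) + (-266 - 892)/(1236 - 524) = (2792 + (-4 - 15)) + (-266 - 892)/(1236 - 524) = (2792 - 19) - 1158/712 = 2773 - 1158*1/712 = 2773 - 579/356 = 986609/356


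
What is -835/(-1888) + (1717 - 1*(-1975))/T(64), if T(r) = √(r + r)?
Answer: 835/1888 + 923*√2/4 ≈ 326.77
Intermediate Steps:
T(r) = √2*√r (T(r) = √(2*r) = √2*√r)
-835/(-1888) + (1717 - 1*(-1975))/T(64) = -835/(-1888) + (1717 - 1*(-1975))/((√2*√64)) = -835*(-1/1888) + (1717 + 1975)/((√2*8)) = 835/1888 + 3692/((8*√2)) = 835/1888 + 3692*(√2/16) = 835/1888 + 923*√2/4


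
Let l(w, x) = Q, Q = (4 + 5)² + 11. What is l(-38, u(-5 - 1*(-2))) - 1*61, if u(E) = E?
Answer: 31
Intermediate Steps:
Q = 92 (Q = 9² + 11 = 81 + 11 = 92)
l(w, x) = 92
l(-38, u(-5 - 1*(-2))) - 1*61 = 92 - 1*61 = 92 - 61 = 31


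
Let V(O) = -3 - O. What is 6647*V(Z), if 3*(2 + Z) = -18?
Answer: 33235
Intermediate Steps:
Z = -8 (Z = -2 + (⅓)*(-18) = -2 - 6 = -8)
6647*V(Z) = 6647*(-3 - 1*(-8)) = 6647*(-3 + 8) = 6647*5 = 33235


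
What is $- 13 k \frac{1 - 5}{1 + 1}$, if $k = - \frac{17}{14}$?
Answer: $- \frac{221}{7} \approx -31.571$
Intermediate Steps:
$k = - \frac{17}{14}$ ($k = \left(-17\right) \frac{1}{14} = - \frac{17}{14} \approx -1.2143$)
$- 13 k \frac{1 - 5}{1 + 1} = \left(-13\right) \left(- \frac{17}{14}\right) \frac{1 - 5}{1 + 1} = \frac{221 \left(- \frac{4}{2}\right)}{14} = \frac{221 \left(\left(-4\right) \frac{1}{2}\right)}{14} = \frac{221}{14} \left(-2\right) = - \frac{221}{7}$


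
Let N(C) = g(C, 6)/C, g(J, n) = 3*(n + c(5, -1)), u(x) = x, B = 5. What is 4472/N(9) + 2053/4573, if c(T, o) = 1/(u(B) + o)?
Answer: 245456797/114325 ≈ 2147.0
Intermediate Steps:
c(T, o) = 1/(5 + o)
g(J, n) = ¾ + 3*n (g(J, n) = 3*(n + 1/(5 - 1)) = 3*(n + 1/4) = 3*(n + ¼) = 3*(¼ + n) = ¾ + 3*n)
N(C) = 75/(4*C) (N(C) = (¾ + 3*6)/C = (¾ + 18)/C = 75/(4*C))
4472/N(9) + 2053/4573 = 4472/(((75/4)/9)) + 2053/4573 = 4472/(((75/4)*(⅑))) + 2053*(1/4573) = 4472/(25/12) + 2053/4573 = 4472*(12/25) + 2053/4573 = 53664/25 + 2053/4573 = 245456797/114325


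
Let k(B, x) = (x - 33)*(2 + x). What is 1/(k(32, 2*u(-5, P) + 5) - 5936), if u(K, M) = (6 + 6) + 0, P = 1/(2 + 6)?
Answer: -1/6060 ≈ -0.00016502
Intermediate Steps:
P = ⅛ (P = 1/8 = ⅛ ≈ 0.12500)
u(K, M) = 12 (u(K, M) = 12 + 0 = 12)
k(B, x) = (-33 + x)*(2 + x)
1/(k(32, 2*u(-5, P) + 5) - 5936) = 1/((-66 + (2*12 + 5)² - 31*(2*12 + 5)) - 5936) = 1/((-66 + (24 + 5)² - 31*(24 + 5)) - 5936) = 1/((-66 + 29² - 31*29) - 5936) = 1/((-66 + 841 - 899) - 5936) = 1/(-124 - 5936) = 1/(-6060) = -1/6060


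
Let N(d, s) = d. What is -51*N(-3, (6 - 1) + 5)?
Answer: 153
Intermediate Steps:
-51*N(-3, (6 - 1) + 5) = -51*(-3) = 153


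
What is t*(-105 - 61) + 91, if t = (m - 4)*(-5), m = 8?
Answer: 3411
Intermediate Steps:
t = -20 (t = (8 - 4)*(-5) = 4*(-5) = -20)
t*(-105 - 61) + 91 = -20*(-105 - 61) + 91 = -20*(-166) + 91 = 3320 + 91 = 3411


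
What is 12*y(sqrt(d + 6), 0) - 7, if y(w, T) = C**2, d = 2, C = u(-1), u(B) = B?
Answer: 5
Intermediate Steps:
C = -1
y(w, T) = 1 (y(w, T) = (-1)**2 = 1)
12*y(sqrt(d + 6), 0) - 7 = 12*1 - 7 = 12 - 7 = 5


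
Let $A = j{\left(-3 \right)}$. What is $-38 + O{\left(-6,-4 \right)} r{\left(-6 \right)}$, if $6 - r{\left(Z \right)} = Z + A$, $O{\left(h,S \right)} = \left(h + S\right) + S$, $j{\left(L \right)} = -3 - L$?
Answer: $-206$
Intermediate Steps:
$A = 0$ ($A = -3 - -3 = -3 + 3 = 0$)
$O{\left(h,S \right)} = h + 2 S$ ($O{\left(h,S \right)} = \left(S + h\right) + S = h + 2 S$)
$r{\left(Z \right)} = 6 - Z$ ($r{\left(Z \right)} = 6 - \left(Z + 0\right) = 6 - Z$)
$-38 + O{\left(-6,-4 \right)} r{\left(-6 \right)} = -38 + \left(-6 + 2 \left(-4\right)\right) \left(6 - -6\right) = -38 + \left(-6 - 8\right) \left(6 + 6\right) = -38 - 168 = -206$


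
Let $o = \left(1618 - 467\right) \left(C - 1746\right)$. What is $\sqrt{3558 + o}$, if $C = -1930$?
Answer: $i \sqrt{4227518} \approx 2056.1 i$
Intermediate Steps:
$o = -4231076$ ($o = \left(1618 - 467\right) \left(-1930 - 1746\right) = 1151 \left(-3676\right) = -4231076$)
$\sqrt{3558 + o} = \sqrt{3558 - 4231076} = \sqrt{-4227518} = i \sqrt{4227518}$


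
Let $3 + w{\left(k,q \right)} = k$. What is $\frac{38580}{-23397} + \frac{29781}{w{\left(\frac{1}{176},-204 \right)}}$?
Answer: $- \frac{40884892564}{4110073} \approx -9947.5$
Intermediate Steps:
$w{\left(k,q \right)} = -3 + k$
$\frac{38580}{-23397} + \frac{29781}{w{\left(\frac{1}{176},-204 \right)}} = \frac{38580}{-23397} + \frac{29781}{-3 + \frac{1}{176}} = 38580 \left(- \frac{1}{23397}\right) + \frac{29781}{-3 + \frac{1}{176}} = - \frac{12860}{7799} + \frac{29781}{- \frac{527}{176}} = - \frac{12860}{7799} + 29781 \left(- \frac{176}{527}\right) = - \frac{12860}{7799} - \frac{5241456}{527} = - \frac{40884892564}{4110073}$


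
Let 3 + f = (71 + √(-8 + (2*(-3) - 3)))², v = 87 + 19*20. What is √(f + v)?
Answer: √(5488 + 142*I*√17) ≈ 74.186 + 3.946*I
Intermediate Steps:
v = 467 (v = 87 + 380 = 467)
f = -3 + (71 + I*√17)² (f = -3 + (71 + √(-8 + (2*(-3) - 3)))² = -3 + (71 + √(-8 + (-6 - 3)))² = -3 + (71 + √(-8 - 9))² = -3 + (71 + √(-17))² = -3 + (71 + I*√17)² ≈ 5021.0 + 585.48*I)
√(f + v) = √((5021 + 142*I*√17) + 467) = √(5488 + 142*I*√17)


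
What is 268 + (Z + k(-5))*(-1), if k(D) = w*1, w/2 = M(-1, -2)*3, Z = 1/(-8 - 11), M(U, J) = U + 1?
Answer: 5093/19 ≈ 268.05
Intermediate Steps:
M(U, J) = 1 + U
Z = -1/19 (Z = 1/(-19) = -1/19 ≈ -0.052632)
w = 0 (w = 2*((1 - 1)*3) = 2*(0*3) = 2*0 = 0)
k(D) = 0 (k(D) = 0*1 = 0)
268 + (Z + k(-5))*(-1) = 268 + (-1/19 + 0)*(-1) = 268 - 1/19*(-1) = 268 + 1/19 = 5093/19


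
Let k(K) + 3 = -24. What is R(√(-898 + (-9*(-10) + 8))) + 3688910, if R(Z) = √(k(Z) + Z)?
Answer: 3688910 + √(-27 + 20*I*√2) ≈ 3.6889e+6 + 5.749*I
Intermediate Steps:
k(K) = -27 (k(K) = -3 - 24 = -27)
R(Z) = √(-27 + Z)
R(√(-898 + (-9*(-10) + 8))) + 3688910 = √(-27 + √(-898 + (-9*(-10) + 8))) + 3688910 = √(-27 + √(-898 + (90 + 8))) + 3688910 = √(-27 + √(-898 + 98)) + 3688910 = √(-27 + √(-800)) + 3688910 = √(-27 + 20*I*√2) + 3688910 = 3688910 + √(-27 + 20*I*√2)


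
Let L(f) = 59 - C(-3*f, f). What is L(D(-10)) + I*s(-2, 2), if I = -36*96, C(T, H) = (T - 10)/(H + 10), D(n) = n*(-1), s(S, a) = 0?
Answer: 61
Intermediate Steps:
D(n) = -n
C(T, H) = (-10 + T)/(10 + H)
I = -3456
L(f) = 59 - (-10 - 3*f)/(10 + f)
L(D(-10)) + I*s(-2, 2) = 2*(300 + 31*(-1*(-10)))/(10 - 1*(-10)) - 3456*0 = 2*(300 + 31*10)/(10 + 10) + 0 = 2*(300 + 310)/20 + 0 = 2*(1/20)*610 + 0 = 61 + 0 = 61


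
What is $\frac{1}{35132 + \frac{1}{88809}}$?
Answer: $\frac{88809}{3120037789} \approx 2.8464 \cdot 10^{-5}$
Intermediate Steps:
$\frac{1}{35132 + \frac{1}{88809}} = \frac{1}{\frac{3120037789}{88809}} = \frac{88809}{3120037789}$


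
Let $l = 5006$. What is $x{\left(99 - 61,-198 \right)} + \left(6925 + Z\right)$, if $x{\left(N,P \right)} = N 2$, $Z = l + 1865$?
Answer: $13872$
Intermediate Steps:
$Z = 6871$ ($Z = 5006 + 1865 = 6871$)
$x{\left(N,P \right)} = 2 N$
$x{\left(99 - 61,-198 \right)} + \left(6925 + Z\right) = 2 \left(99 - 61\right) + \left(6925 + 6871\right) = 2 \cdot 38 + 13796 = 76 + 13796 = 13872$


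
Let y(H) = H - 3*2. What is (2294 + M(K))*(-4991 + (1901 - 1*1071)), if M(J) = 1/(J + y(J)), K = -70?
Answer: -19090611/2 ≈ -9.5453e+6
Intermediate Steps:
y(H) = -6 + H (y(H) = H - 6 = -6 + H)
M(J) = 1/(-6 + 2*J) (M(J) = 1/(J + (-6 + J)) = 1/(-6 + 2*J))
(2294 + M(K))*(-4991 + (1901 - 1*1071)) = (2294 + 1/(2*(-3 - 70)))*(-4991 + (1901 - 1*1071)) = (2294 + (½)/(-73))*(-4991 + (1901 - 1071)) = (2294 + (½)*(-1/73))*(-4991 + 830) = (2294 - 1/146)*(-4161) = (334923/146)*(-4161) = -19090611/2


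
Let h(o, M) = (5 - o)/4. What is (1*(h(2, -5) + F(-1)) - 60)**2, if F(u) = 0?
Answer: 56169/16 ≈ 3510.6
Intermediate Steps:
h(o, M) = 5/4 - o/4 (h(o, M) = (5 - o)*(1/4) = 5/4 - o/4)
(1*(h(2, -5) + F(-1)) - 60)**2 = (1*((5/4 - 1/4*2) + 0) - 60)**2 = (1*((5/4 - 1/2) + 0) - 60)**2 = (1*(3/4 + 0) - 60)**2 = (1*(3/4) - 60)**2 = (3/4 - 60)**2 = (-237/4)**2 = 56169/16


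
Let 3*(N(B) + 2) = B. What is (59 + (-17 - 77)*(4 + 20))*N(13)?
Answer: -15379/3 ≈ -5126.3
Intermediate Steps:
N(B) = -2 + B/3
(59 + (-17 - 77)*(4 + 20))*N(13) = (59 + (-17 - 77)*(4 + 20))*(-2 + (⅓)*13) = (59 - 94*24)*(-2 + 13/3) = (59 - 2256)*(7/3) = -2197*7/3 = -15379/3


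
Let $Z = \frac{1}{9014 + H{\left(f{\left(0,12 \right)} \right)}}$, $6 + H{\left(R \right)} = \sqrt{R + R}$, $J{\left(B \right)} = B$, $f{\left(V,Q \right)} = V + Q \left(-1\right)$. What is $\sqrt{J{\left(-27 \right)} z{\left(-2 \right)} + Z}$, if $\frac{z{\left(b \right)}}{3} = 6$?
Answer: $\sqrt{-486 + \frac{1}{9008 + 2 i \sqrt{6}}} \approx 9.0 \cdot 10^{-10} - 22.045 i$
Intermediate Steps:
$f{\left(V,Q \right)} = V - Q$
$z{\left(b \right)} = 18$ ($z{\left(b \right)} = 3 \cdot 6 = 18$)
$H{\left(R \right)} = -6 + \sqrt{2} \sqrt{R}$ ($H{\left(R \right)} = -6 + \sqrt{R + R} = -6 + \sqrt{2 R} = -6 + \sqrt{2} \sqrt{R}$)
$Z = \frac{1}{9008 + 2 i \sqrt{6}}$ ($Z = \frac{1}{9014 - \left(6 - \sqrt{2} \sqrt{0 - 12}\right)} = \frac{1}{9014 - \left(6 - \sqrt{2} \sqrt{-12}\right)} = \frac{1}{9014 - \left(6 - \sqrt{2} \cdot 2 i \sqrt{3}\right)} = \frac{1}{9014 - \left(6 - 2 i \sqrt{6}\right)} = \frac{1}{9008 + 2 i \sqrt{6}} \approx 0.00011101 - 6.04 \cdot 10^{-8} i$)
$\sqrt{J{\left(-27 \right)} z{\left(-2 \right)} + Z} = \sqrt{\left(-27\right) 18 + \left(\frac{1126}{10143011} - \frac{i \sqrt{6}}{40572044}\right)} = \sqrt{-486 + \left(\frac{1126}{10143011} - \frac{i \sqrt{6}}{40572044}\right)} = \sqrt{- \frac{4929502220}{10143011} - \frac{i \sqrt{6}}{40572044}}$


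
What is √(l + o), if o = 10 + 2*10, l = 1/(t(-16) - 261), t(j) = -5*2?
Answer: √2202959/271 ≈ 5.4769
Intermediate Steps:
t(j) = -10
l = -1/271 (l = 1/(-10 - 261) = 1/(-271) = -1/271 ≈ -0.0036900)
o = 30 (o = 10 + 20 = 30)
√(l + o) = √(-1/271 + 30) = √(8129/271) = √2202959/271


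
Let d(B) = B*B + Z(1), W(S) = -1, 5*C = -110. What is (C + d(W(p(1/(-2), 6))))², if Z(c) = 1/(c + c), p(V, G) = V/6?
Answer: 1681/4 ≈ 420.25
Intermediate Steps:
C = -22 (C = (⅕)*(-110) = -22)
p(V, G) = V/6 (p(V, G) = V*(⅙) = V/6)
Z(c) = 1/(2*c)
d(B) = ½ + B² (d(B) = B*B + (½)/1 = B² + (½)*1 = B² + ½ = ½ + B²)
(C + d(W(p(1/(-2), 6))))² = (-22 + (½ + (-1)²))² = (-22 + (½ + 1))² = (-22 + 3/2)² = (-41/2)² = 1681/4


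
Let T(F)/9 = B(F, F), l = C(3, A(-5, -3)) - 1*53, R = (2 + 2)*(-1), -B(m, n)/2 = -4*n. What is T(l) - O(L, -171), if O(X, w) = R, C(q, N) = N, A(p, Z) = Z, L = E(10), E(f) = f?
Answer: -4028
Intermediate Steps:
L = 10
B(m, n) = 8*n (B(m, n) = -(-8)*n = 8*n)
R = -4 (R = 4*(-1) = -4)
O(X, w) = -4
l = -56 (l = -3 - 1*53 = -3 - 53 = -56)
T(F) = 72*F (T(F) = 9*(8*F) = 72*F)
T(l) - O(L, -171) = 72*(-56) - 1*(-4) = -4032 + 4 = -4028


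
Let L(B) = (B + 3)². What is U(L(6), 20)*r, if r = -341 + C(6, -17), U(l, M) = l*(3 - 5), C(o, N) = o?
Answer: 54270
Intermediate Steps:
L(B) = (3 + B)²
U(l, M) = -2*l (U(l, M) = l*(-2) = -2*l)
r = -335 (r = -341 + 6 = -335)
U(L(6), 20)*r = -2*(3 + 6)²*(-335) = -2*9²*(-335) = -2*81*(-335) = -162*(-335) = 54270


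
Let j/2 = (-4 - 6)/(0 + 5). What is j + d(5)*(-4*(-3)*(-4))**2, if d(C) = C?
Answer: 11516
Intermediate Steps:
j = -4 (j = 2*((-4 - 6)/(0 + 5)) = 2*(-10/5) = 2*(-10*1/5) = 2*(-2) = -4)
j + d(5)*(-4*(-3)*(-4))**2 = -4 + 5*(-4*(-3)*(-4))**2 = -4 + 5*(12*(-4))**2 = -4 + 5*(-48)**2 = -4 + 5*2304 = -4 + 11520 = 11516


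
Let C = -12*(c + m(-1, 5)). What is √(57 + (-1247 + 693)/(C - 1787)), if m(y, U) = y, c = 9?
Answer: √203147455/1883 ≈ 7.5693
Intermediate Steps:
C = -96 (C = -12*(9 - 1) = -12*8 = -96)
√(57 + (-1247 + 693)/(C - 1787)) = √(57 + (-1247 + 693)/(-96 - 1787)) = √(57 - 554/(-1883)) = √(57 - 554*(-1/1883)) = √(57 + 554/1883) = √(107885/1883) = √203147455/1883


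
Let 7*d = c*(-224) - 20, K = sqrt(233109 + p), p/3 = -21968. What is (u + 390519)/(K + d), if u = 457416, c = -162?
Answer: 215270346060/1307174779 - 41548815*sqrt(167205)/1307174779 ≈ 151.69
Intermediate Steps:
p = -65904 (p = 3*(-21968) = -65904)
K = sqrt(167205) (K = sqrt(233109 - 65904) = sqrt(167205) ≈ 408.91)
d = 36268/7 (d = (-162*(-224) - 20)/7 = (36288 - 20)/7 = (1/7)*36268 = 36268/7 ≈ 5181.1)
(u + 390519)/(K + d) = (457416 + 390519)/(sqrt(167205) + 36268/7) = 847935/(36268/7 + sqrt(167205))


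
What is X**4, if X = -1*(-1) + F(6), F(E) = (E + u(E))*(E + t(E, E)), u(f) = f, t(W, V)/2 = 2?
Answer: 214358881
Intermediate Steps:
t(W, V) = 4 (t(W, V) = 2*2 = 4)
F(E) = 2*E*(4 + E) (F(E) = (E + E)*(E + 4) = (2*E)*(4 + E) = 2*E*(4 + E))
X = 121 (X = -1*(-1) + 2*6*(4 + 6) = 1 + 2*6*10 = 1 + 120 = 121)
X**4 = 121**4 = 214358881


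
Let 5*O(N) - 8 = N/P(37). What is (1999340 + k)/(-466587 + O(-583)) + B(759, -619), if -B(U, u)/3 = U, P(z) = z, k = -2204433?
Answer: -196510152109/86318882 ≈ -2276.6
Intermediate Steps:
O(N) = 8/5 + N/185 (O(N) = 8/5 + (N/37)/5 = 8/5 + N/185)
B(U, u) = -3*U
(1999340 + k)/(-466587 + O(-583)) + B(759, -619) = (1999340 - 2204433)/(-466587 + (8/5 + (1/185)*(-583))) - 3*759 = -205093/(-466587 + (8/5 - 583/185)) - 2277 = -205093/(-466587 - 287/185) - 2277 = -205093/(-86318882/185) - 2277 = -205093*(-185/86318882) - 2277 = 37942205/86318882 - 2277 = -196510152109/86318882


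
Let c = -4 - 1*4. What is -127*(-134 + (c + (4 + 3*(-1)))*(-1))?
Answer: 16129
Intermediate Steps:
c = -8 (c = -4 - 4 = -8)
-127*(-134 + (c + (4 + 3*(-1)))*(-1)) = -127*(-134 + (-8 + (4 + 3*(-1)))*(-1)) = -127*(-134 + (-8 + (4 - 3))*(-1)) = -127*(-134 + (-8 + 1)*(-1)) = -127*(-134 - 7*(-1)) = -127*(-134 + 7) = -127*(-127) = 16129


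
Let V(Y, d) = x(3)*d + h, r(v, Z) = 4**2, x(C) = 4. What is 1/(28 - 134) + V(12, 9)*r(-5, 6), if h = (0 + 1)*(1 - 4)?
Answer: 55967/106 ≈ 527.99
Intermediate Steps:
h = -3 (h = 1*(-3) = -3)
r(v, Z) = 16
V(Y, d) = -3 + 4*d (V(Y, d) = 4*d - 3 = -3 + 4*d)
1/(28 - 134) + V(12, 9)*r(-5, 6) = 1/(28 - 134) + (-3 + 4*9)*16 = 1/(-106) + (-3 + 36)*16 = -1/106 + 33*16 = -1/106 + 528 = 55967/106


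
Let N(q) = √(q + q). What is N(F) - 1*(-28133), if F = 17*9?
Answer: 28133 + 3*√34 ≈ 28151.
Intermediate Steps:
F = 153
N(q) = √2*√q (N(q) = √(2*q) = √2*√q)
N(F) - 1*(-28133) = √2*√153 - 1*(-28133) = √2*(3*√17) + 28133 = 3*√34 + 28133 = 28133 + 3*√34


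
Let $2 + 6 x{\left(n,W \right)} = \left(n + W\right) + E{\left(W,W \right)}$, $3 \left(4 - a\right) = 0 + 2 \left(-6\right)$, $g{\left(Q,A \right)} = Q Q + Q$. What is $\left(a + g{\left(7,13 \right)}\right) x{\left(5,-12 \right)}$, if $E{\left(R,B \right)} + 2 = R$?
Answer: $- \frac{736}{3} \approx -245.33$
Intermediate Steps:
$g{\left(Q,A \right)} = Q + Q^{2}$ ($g{\left(Q,A \right)} = Q^{2} + Q = Q + Q^{2}$)
$E{\left(R,B \right)} = -2 + R$
$a = 8$ ($a = 4 - \frac{0 + 2 \left(-6\right)}{3} = 4 - \frac{0 - 12}{3} = 4 - -4 = 4 + 4 = 8$)
$x{\left(n,W \right)} = - \frac{2}{3} + \frac{W}{3} + \frac{n}{6}$ ($x{\left(n,W \right)} = - \frac{1}{3} + \frac{\left(n + W\right) + \left(-2 + W\right)}{6} = - \frac{1}{3} + \frac{\left(W + n\right) + \left(-2 + W\right)}{6} = - \frac{1}{3} + \frac{-2 + n + 2 W}{6} = - \frac{1}{3} + \left(- \frac{1}{3} + \frac{W}{3} + \frac{n}{6}\right) = - \frac{2}{3} + \frac{W}{3} + \frac{n}{6}$)
$\left(a + g{\left(7,13 \right)}\right) x{\left(5,-12 \right)} = \left(8 + 7 \left(1 + 7\right)\right) \left(- \frac{2}{3} + \frac{1}{3} \left(-12\right) + \frac{1}{6} \cdot 5\right) = \left(8 + 7 \cdot 8\right) \left(- \frac{2}{3} - 4 + \frac{5}{6}\right) = \left(8 + 56\right) \left(- \frac{23}{6}\right) = 64 \left(- \frac{23}{6}\right) = - \frac{736}{3}$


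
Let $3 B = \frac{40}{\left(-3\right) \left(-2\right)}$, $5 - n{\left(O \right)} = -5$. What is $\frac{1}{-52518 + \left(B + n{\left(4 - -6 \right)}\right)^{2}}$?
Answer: $- \frac{81}{4241858} \approx -1.9095 \cdot 10^{-5}$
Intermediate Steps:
$n{\left(O \right)} = 10$ ($n{\left(O \right)} = 5 - -5 = 5 + 5 = 10$)
$B = \frac{20}{9}$ ($B = \frac{40 \frac{1}{\left(-3\right) \left(-2\right)}}{3} = \frac{40 \cdot \frac{1}{6}}{3} = \frac{1}{3} \cdot \frac{20}{3} = \frac{20}{9} \approx 2.2222$)
$\frac{1}{-52518 + \left(B + n{\left(4 - -6 \right)}\right)^{2}} = \frac{1}{-52518 + \left(\frac{20}{9} + 10\right)^{2}} = \frac{1}{-52518 + \left(\frac{110}{9}\right)^{2}} = \frac{1}{-52518 + \frac{12100}{81}} = \frac{1}{- \frac{4241858}{81}} = - \frac{81}{4241858}$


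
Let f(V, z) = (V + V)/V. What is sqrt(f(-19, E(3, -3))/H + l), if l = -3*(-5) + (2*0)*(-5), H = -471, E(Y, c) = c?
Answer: sqrt(3326673)/471 ≈ 3.8724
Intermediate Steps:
f(V, z) = 2 (f(V, z) = (2*V)/V = 2)
l = 15 (l = 15 + 0*(-5) = 15 + 0 = 15)
sqrt(f(-19, E(3, -3))/H + l) = sqrt(2/(-471) + 15) = sqrt(2*(-1/471) + 15) = sqrt(-2/471 + 15) = sqrt(7063/471) = sqrt(3326673)/471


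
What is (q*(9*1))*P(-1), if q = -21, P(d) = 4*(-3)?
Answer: 2268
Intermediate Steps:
P(d) = -12
(q*(9*1))*P(-1) = -189*(-12) = 2268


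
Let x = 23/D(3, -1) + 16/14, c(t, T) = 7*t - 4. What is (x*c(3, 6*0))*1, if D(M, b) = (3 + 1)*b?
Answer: -2193/28 ≈ -78.321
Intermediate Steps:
c(t, T) = -4 + 7*t
D(M, b) = 4*b
x = -129/28 (x = 23/((4*(-1))) + 16/14 = 23/(-4) + 16*(1/14) = 23*(-1/4) + 8/7 = -23/4 + 8/7 = -129/28 ≈ -4.6071)
(x*c(3, 6*0))*1 = -129*(-4 + 7*3)/28*1 = -129*(-4 + 21)/28*1 = -129/28*17*1 = -2193/28*1 = -2193/28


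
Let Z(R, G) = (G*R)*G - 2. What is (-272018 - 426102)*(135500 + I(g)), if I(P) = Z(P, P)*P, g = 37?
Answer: -1402932876440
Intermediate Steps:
Z(R, G) = -2 + R*G**2 (Z(R, G) = R*G**2 - 2 = -2 + R*G**2)
I(P) = P*(-2 + P**3) (I(P) = (-2 + P*P**2)*P = (-2 + P**3)*P = P*(-2 + P**3))
(-272018 - 426102)*(135500 + I(g)) = (-272018 - 426102)*(135500 + 37*(-2 + 37**3)) = -698120*(135500 + 37*(-2 + 50653)) = -698120*(135500 + 37*50651) = -698120*(135500 + 1874087) = -698120*2009587 = -1402932876440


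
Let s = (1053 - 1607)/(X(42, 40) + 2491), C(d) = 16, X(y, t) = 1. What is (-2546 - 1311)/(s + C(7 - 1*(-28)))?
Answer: -4805822/19659 ≈ -244.46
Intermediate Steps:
s = -277/1246 (s = (1053 - 1607)/(1 + 2491) = -554/2492 = -554*1/2492 = -277/1246 ≈ -0.22231)
(-2546 - 1311)/(s + C(7 - 1*(-28))) = (-2546 - 1311)/(-277/1246 + 16) = -3857/19659/1246 = -3857*1246/19659 = -4805822/19659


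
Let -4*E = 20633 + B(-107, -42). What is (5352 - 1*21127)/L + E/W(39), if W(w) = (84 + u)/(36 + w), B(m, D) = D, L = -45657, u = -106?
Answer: 70510634725/4017816 ≈ 17550.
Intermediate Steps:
W(w) = -22/(36 + w) (W(w) = (84 - 106)/(36 + w) = -22/(36 + w))
E = -20591/4 (E = -(20633 - 42)/4 = -¼*20591 = -20591/4 ≈ -5147.8)
(5352 - 1*21127)/L + E/W(39) = (5352 - 1*21127)/(-45657) - 20591/(4*((-22/(36 + 39)))) = (5352 - 21127)*(-1/45657) - 20591/(4*((-22/75))) = -15775*(-1/45657) - 20591/(4*((-22*1/75))) = 15775/45657 - 20591/(4*(-22/75)) = 15775/45657 - 20591/4*(-75/22) = 15775/45657 + 1544325/88 = 70510634725/4017816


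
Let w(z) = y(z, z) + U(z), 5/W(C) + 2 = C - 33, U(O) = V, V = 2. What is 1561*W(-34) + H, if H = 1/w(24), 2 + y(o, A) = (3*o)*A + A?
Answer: -4558097/40296 ≈ -113.12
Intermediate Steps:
U(O) = 2
y(o, A) = -2 + A + 3*A*o (y(o, A) = -2 + ((3*o)*A + A) = -2 + (3*A*o + A) = -2 + (A + 3*A*o) = -2 + A + 3*A*o)
W(C) = 5/(-35 + C) (W(C) = 5/(-2 + (C - 33)) = 5/(-2 + (-33 + C)) = 5/(-35 + C))
w(z) = z + 3*z**2 (w(z) = (-2 + z + 3*z*z) + 2 = (-2 + z + 3*z**2) + 2 = z + 3*z**2)
H = 1/1752 (H = 1/(24*(1 + 3*24)) = 1/(24*(1 + 72)) = 1/(24*73) = 1/1752 ≈ 0.00057078)
1561*W(-34) + H = 1561*(5/(-35 - 34)) + 1/1752 = 1561*(5/(-69)) + 1/1752 = 1561*(5*(-1/69)) + 1/1752 = 1561*(-5/69) + 1/1752 = -7805/69 + 1/1752 = -4558097/40296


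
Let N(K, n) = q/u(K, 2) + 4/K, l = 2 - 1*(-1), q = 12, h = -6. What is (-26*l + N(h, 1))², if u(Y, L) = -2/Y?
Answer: 16384/9 ≈ 1820.4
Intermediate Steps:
l = 3 (l = 2 + 1 = 3)
N(K, n) = -6*K + 4/K (N(K, n) = 12/((-2/K)) + 4/K = 12*(-K/2) + 4/K = -6*K + 4/K)
(-26*l + N(h, 1))² = (-26*3 + (-6*(-6) + 4/(-6)))² = (-78 + (36 + 4*(-⅙)))² = (-78 + (36 - ⅔))² = (-78 + 106/3)² = (-128/3)² = 16384/9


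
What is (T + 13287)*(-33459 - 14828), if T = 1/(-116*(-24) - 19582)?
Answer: -10777418172175/16798 ≈ -6.4159e+8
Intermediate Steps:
T = -1/16798 (T = 1/(2784 - 19582) = 1/(-16798) = -1/16798 ≈ -5.9531e-5)
(T + 13287)*(-33459 - 14828) = (-1/16798 + 13287)*(-33459 - 14828) = (223195025/16798)*(-48287) = -10777418172175/16798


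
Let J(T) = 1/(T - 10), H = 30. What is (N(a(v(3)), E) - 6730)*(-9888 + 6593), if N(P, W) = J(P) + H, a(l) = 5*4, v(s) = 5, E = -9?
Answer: 44152341/2 ≈ 2.2076e+7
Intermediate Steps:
J(T) = 1/(-10 + T)
a(l) = 20
N(P, W) = 30 + 1/(-10 + P) (N(P, W) = 1/(-10 + P) + 30 = 30 + 1/(-10 + P))
(N(a(v(3)), E) - 6730)*(-9888 + 6593) = ((-299 + 30*20)/(-10 + 20) - 6730)*(-9888 + 6593) = ((-299 + 600)/10 - 6730)*(-3295) = ((1/10)*301 - 6730)*(-3295) = (301/10 - 6730)*(-3295) = -66999/10*(-3295) = 44152341/2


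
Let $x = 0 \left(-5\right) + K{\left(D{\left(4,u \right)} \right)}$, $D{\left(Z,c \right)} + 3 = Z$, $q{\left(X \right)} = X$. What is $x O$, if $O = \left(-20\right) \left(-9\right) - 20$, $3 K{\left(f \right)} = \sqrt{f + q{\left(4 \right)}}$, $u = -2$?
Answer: $\frac{160 \sqrt{5}}{3} \approx 119.26$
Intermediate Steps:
$D{\left(Z,c \right)} = -3 + Z$
$K{\left(f \right)} = \frac{\sqrt{4 + f}}{3}$ ($K{\left(f \right)} = \frac{\sqrt{f + 4}}{3} = \frac{\sqrt{4 + f}}{3}$)
$x = \frac{\sqrt{5}}{3}$ ($x = 0 \left(-5\right) + \frac{\sqrt{4 + \left(-3 + 4\right)}}{3} = 0 + \frac{\sqrt{4 + 1}}{3} = 0 + \frac{\sqrt{5}}{3} = \frac{\sqrt{5}}{3} \approx 0.74536$)
$O = 160$ ($O = 180 - 20 = 160$)
$x O = \frac{\sqrt{5}}{3} \cdot 160 = \frac{160 \sqrt{5}}{3}$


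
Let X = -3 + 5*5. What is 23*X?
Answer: 506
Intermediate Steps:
X = 22 (X = -3 + 25 = 22)
23*X = 23*22 = 506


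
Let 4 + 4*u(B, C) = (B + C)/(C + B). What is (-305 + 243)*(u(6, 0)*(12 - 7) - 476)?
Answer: 59489/2 ≈ 29745.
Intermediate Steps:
u(B, C) = -¾ (u(B, C) = -1 + ((B + C)/(C + B))/4 = -1 + ((B + C)/(B + C))/4 = -1 + (¼)*1 = -1 + ¼ = -¾)
(-305 + 243)*(u(6, 0)*(12 - 7) - 476) = (-305 + 243)*(-3*(12 - 7)/4 - 476) = -62*(-¾*5 - 476) = -62*(-15/4 - 476) = -62*(-1919/4) = 59489/2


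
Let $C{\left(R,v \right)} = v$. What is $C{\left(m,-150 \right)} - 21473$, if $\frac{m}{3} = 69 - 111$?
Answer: $-21623$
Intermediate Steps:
$m = -126$ ($m = 3 \left(69 - 111\right) = 3 \left(-42\right) = -126$)
$C{\left(m,-150 \right)} - 21473 = -150 - 21473 = -21623$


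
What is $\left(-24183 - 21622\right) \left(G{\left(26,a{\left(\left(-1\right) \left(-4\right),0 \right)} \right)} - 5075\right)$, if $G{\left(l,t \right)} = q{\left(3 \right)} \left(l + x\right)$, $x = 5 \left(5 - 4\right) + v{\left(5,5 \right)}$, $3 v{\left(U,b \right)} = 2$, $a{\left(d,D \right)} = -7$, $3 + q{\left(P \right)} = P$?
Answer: $232460375$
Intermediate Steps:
$q{\left(P \right)} = -3 + P$
$v{\left(U,b \right)} = \frac{2}{3}$ ($v{\left(U,b \right)} = \frac{1}{3} \cdot 2 = \frac{2}{3}$)
$x = \frac{17}{3}$ ($x = 5 \left(5 - 4\right) + \frac{2}{3} = 5 \cdot 1 + \frac{2}{3} = 5 + \frac{2}{3} = \frac{17}{3} \approx 5.6667$)
$G{\left(l,t \right)} = 0$ ($G{\left(l,t \right)} = \left(-3 + 3\right) \left(l + \frac{17}{3}\right) = 0 \left(\frac{17}{3} + l\right) = 0$)
$\left(-24183 - 21622\right) \left(G{\left(26,a{\left(\left(-1\right) \left(-4\right),0 \right)} \right)} - 5075\right) = \left(-24183 - 21622\right) \left(0 - 5075\right) = \left(-45805\right) \left(-5075\right) = 232460375$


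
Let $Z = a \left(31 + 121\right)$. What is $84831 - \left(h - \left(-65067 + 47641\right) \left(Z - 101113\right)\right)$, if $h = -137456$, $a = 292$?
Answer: $988781841$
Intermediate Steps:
$Z = 44384$ ($Z = 292 \left(31 + 121\right) = 292 \cdot 152 = 44384$)
$84831 - \left(h - \left(-65067 + 47641\right) \left(Z - 101113\right)\right) = 84831 - \left(-137456 - \left(-65067 + 47641\right) \left(44384 - 101113\right)\right) = 84831 + \left(\left(-17426\right) \left(-56729\right) + 137456\right) = 84831 + \left(988559554 + 137456\right) = 84831 + 988697010 = 988781841$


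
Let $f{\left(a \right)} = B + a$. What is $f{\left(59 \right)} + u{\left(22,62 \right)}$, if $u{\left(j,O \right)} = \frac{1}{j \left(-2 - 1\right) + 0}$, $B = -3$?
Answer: $\frac{3695}{66} \approx 55.985$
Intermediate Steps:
$u{\left(j,O \right)} = - \frac{1}{3 j}$ ($u{\left(j,O \right)} = \frac{1}{j \left(-2 - 1\right) + 0} = \frac{1}{j \left(-3\right) + 0} = \frac{1}{- 3 j + 0} = \frac{1}{\left(-3\right) j} = - \frac{1}{3 j}$)
$f{\left(a \right)} = -3 + a$
$f{\left(59 \right)} + u{\left(22,62 \right)} = \left(-3 + 59\right) - \frac{1}{3 \cdot 22} = 56 - \frac{1}{66} = \frac{3695}{66}$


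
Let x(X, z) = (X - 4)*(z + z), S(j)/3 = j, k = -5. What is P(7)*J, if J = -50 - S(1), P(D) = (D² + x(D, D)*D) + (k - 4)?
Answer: -17702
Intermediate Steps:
S(j) = 3*j
x(X, z) = 2*z*(-4 + X) (x(X, z) = (-4 + X)*(2*z) = 2*z*(-4 + X))
P(D) = -9 + D² + 2*D²*(-4 + D) (P(D) = (D² + (2*D*(-4 + D))*D) + (-5 - 4) = (D² + 2*D²*(-4 + D)) - 9 = -9 + D² + 2*D²*(-4 + D))
J = -53 (J = -50 - 3 = -53)
P(7)*J = (-9 - 7*7² + 2*7³)*(-53) = (-9 - 7*49 + 2*343)*(-53) = (-9 - 343 + 686)*(-53) = 334*(-53) = -17702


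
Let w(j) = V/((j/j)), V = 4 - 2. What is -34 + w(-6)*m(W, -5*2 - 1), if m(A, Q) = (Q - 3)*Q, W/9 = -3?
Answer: 274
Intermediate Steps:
V = 2
W = -27 (W = 9*(-3) = -27)
m(A, Q) = Q*(-3 + Q) (m(A, Q) = (-3 + Q)*Q = Q*(-3 + Q))
w(j) = 2 (w(j) = 2/((j/j)) = 2/1 = 2*1 = 2)
-34 + w(-6)*m(W, -5*2 - 1) = -34 + 2*((-5*2 - 1)*(-3 + (-5*2 - 1))) = -34 + 2*((-10 - 1)*(-3 + (-10 - 1))) = -34 + 2*(-11*(-3 - 11)) = -34 + 2*(-11*(-14)) = -34 + 2*154 = -34 + 308 = 274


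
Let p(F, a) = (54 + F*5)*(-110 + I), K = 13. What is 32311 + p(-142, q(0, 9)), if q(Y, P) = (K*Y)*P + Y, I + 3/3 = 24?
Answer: 89383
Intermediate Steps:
I = 23 (I = -1 + 24 = 23)
q(Y, P) = Y + 13*P*Y (q(Y, P) = (13*Y)*P + Y = 13*P*Y + Y = Y + 13*P*Y)
p(F, a) = -4698 - 435*F (p(F, a) = (54 + F*5)*(-110 + 23) = (54 + 5*F)*(-87) = -4698 - 435*F)
32311 + p(-142, q(0, 9)) = 32311 + (-4698 - 435*(-142)) = 32311 + (-4698 + 61770) = 32311 + 57072 = 89383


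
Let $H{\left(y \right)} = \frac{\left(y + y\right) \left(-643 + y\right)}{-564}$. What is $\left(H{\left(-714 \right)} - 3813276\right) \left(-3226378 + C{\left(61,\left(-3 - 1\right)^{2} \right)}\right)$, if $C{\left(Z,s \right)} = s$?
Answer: $12314093943930$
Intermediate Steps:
$H{\left(y \right)} = - \frac{y \left(-643 + y\right)}{282}$ ($H{\left(y \right)} = 2 y \left(-643 + y\right) \left(- \frac{1}{564}\right) = - \frac{y \left(-643 + y\right)}{282}$)
$\left(H{\left(-714 \right)} - 3813276\right) \left(-3226378 + C{\left(61,\left(-3 - 1\right)^{2} \right)}\right) = \left(\frac{1}{282} \left(-714\right) \left(643 - -714\right) - 3813276\right) \left(-3226378 + \left(-3 - 1\right)^{2}\right) = \left(\frac{1}{282} \left(-714\right) \left(643 + 714\right) - 3813276\right) \left(-3226378 + \left(-4\right)^{2}\right) = \left(\frac{1}{282} \left(-714\right) 1357 - 3813276\right) \left(-3226378 + 16\right) = \left(- \frac{161483}{47} - 3813276\right) \left(-3226362\right) = \left(- \frac{179385455}{47}\right) \left(-3226362\right) = 12314093943930$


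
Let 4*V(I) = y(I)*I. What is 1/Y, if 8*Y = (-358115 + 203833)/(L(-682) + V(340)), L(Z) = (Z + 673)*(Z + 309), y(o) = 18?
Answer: -19548/77141 ≈ -0.25341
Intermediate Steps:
L(Z) = (309 + Z)*(673 + Z) (L(Z) = (673 + Z)*(309 + Z) = (309 + Z)*(673 + Z))
V(I) = 9*I/2 (V(I) = (18*I)/4 = 9*I/2)
Y = -77141/19548 (Y = ((-358115 + 203833)/((207957 + (-682)² + 982*(-682)) + (9/2)*340))/8 = (-154282/((207957 + 465124 - 669724) + 1530))/8 = (-154282/(3357 + 1530))/8 = (-154282/4887)/8 = (-154282*1/4887)/8 = (⅛)*(-154282/4887) = -77141/19548 ≈ -3.9462)
1/Y = 1/(-77141/19548) = -19548/77141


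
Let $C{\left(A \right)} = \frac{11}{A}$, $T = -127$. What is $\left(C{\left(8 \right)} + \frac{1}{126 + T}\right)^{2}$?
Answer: $\frac{9}{64} \approx 0.14063$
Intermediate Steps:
$\left(C{\left(8 \right)} + \frac{1}{126 + T}\right)^{2} = \left(\frac{11}{8} + \frac{1}{126 - 127}\right)^{2} = \left(11 \cdot \frac{1}{8} + \frac{1}{-1}\right)^{2} = \left(\frac{11}{8} - 1\right)^{2} = \left(\frac{3}{8}\right)^{2} = \frac{9}{64}$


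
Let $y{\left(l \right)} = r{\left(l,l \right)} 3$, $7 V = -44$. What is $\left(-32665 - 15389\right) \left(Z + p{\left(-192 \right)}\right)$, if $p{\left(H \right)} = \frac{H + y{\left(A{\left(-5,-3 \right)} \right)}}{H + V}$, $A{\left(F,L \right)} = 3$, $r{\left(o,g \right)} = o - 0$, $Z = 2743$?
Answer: $- \frac{91508391255}{694} \approx -1.3186 \cdot 10^{8}$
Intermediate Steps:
$r{\left(o,g \right)} = o$ ($r{\left(o,g \right)} = o + 0 = o$)
$V = - \frac{44}{7}$ ($V = \frac{1}{7} \left(-44\right) = - \frac{44}{7} \approx -6.2857$)
$y{\left(l \right)} = 3 l$ ($y{\left(l \right)} = l 3 = 3 l$)
$p{\left(H \right)} = \frac{9 + H}{- \frac{44}{7} + H}$ ($p{\left(H \right)} = \frac{H + 3 \cdot 3}{H - \frac{44}{7}} = \frac{H + 9}{- \frac{44}{7} + H} = \frac{9 + H}{- \frac{44}{7} + H}$)
$\left(-32665 - 15389\right) \left(Z + p{\left(-192 \right)}\right) = \left(-32665 - 15389\right) \left(2743 + \frac{7 \left(9 - 192\right)}{-44 + 7 \left(-192\right)}\right) = - 48054 \left(2743 + 7 \frac{1}{-44 - 1344} \left(-183\right)\right) = - 48054 \left(2743 + 7 \frac{1}{-1388} \left(-183\right)\right) = - 48054 \left(2743 + 7 \left(- \frac{1}{1388}\right) \left(-183\right)\right) = - 48054 \left(2743 + \frac{1281}{1388}\right) = \left(-48054\right) \frac{3808565}{1388} = - \frac{91508391255}{694}$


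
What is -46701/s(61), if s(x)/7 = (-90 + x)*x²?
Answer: 46701/755363 ≈ 0.061826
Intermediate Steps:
s(x) = 7*x²*(-90 + x) (s(x) = 7*((-90 + x)*x²) = 7*(x²*(-90 + x)) = 7*x²*(-90 + x))
-46701/s(61) = -46701*1/(26047*(-90 + 61)) = -46701/(7*3721*(-29)) = -46701/(-755363) = -46701*(-1/755363) = 46701/755363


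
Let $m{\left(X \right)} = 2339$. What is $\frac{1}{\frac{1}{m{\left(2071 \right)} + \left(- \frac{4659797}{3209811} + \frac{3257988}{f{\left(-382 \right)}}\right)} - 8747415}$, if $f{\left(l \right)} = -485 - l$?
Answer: $- \frac{9684707642672}{84716156904454303413} \approx -1.1432 \cdot 10^{-7}$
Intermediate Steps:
$\frac{1}{\frac{1}{m{\left(2071 \right)} + \left(- \frac{4659797}{3209811} + \frac{3257988}{f{\left(-382 \right)}}\right)} - 8747415} = \frac{1}{\frac{1}{2339 + \left(- \frac{4659797}{3209811} + \frac{3257988}{-485 - -382}\right)} - 8747415} = \frac{1}{\frac{1}{2339 + \left(\left(-4659797\right) \frac{1}{3209811} + \frac{3257988}{-485 + 382}\right)} - 8747415} = \frac{1}{\frac{1}{2339 + \left(- \frac{4659797}{3209811} + \frac{3257988}{-103}\right)} - 8747415} = \frac{1}{\frac{1}{2339 + \left(- \frac{4659797}{3209811} + 3257988 \left(- \frac{1}{103}\right)\right)} - 8747415} = \frac{1}{\frac{1}{2339 - \frac{10458005679359}{330610533}} - 8747415} = \frac{1}{\frac{1}{- \frac{9684707642672}{330610533}} - 8747415} = \frac{1}{- \frac{330610533}{9684707642672} - 8747415} = \frac{1}{- \frac{84716156904454303413}{9684707642672}} = - \frac{9684707642672}{84716156904454303413}$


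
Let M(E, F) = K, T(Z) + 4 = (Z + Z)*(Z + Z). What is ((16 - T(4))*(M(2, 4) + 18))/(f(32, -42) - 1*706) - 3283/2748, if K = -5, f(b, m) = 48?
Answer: -294179/904092 ≈ -0.32539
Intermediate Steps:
T(Z) = -4 + 4*Z² (T(Z) = -4 + (Z + Z)*(Z + Z) = -4 + (2*Z)*(2*Z) = -4 + 4*Z²)
M(E, F) = -5
((16 - T(4))*(M(2, 4) + 18))/(f(32, -42) - 1*706) - 3283/2748 = ((16 - (-4 + 4*4²))*(-5 + 18))/(48 - 1*706) - 3283/2748 = ((16 - (-4 + 4*16))*13)/(48 - 706) - 3283*1/2748 = ((16 - (-4 + 64))*13)/(-658) - 3283/2748 = ((16 - 1*60)*13)*(-1/658) - 3283/2748 = ((16 - 60)*13)*(-1/658) - 3283/2748 = -44*13*(-1/658) - 3283/2748 = -572*(-1/658) - 3283/2748 = 286/329 - 3283/2748 = -294179/904092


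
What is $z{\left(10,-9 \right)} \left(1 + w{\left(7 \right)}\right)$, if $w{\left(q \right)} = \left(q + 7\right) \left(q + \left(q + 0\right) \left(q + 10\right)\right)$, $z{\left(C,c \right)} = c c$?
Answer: $142965$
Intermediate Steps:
$z{\left(C,c \right)} = c^{2}$
$w{\left(q \right)} = \left(7 + q\right) \left(q + q \left(10 + q\right)\right)$
$z{\left(10,-9 \right)} \left(1 + w{\left(7 \right)}\right) = \left(-9\right)^{2} \left(1 + 7 \left(77 + 7^{2} + 18 \cdot 7\right)\right) = 81 \left(1 + 7 \left(77 + 49 + 126\right)\right) = 81 \left(1 + 7 \cdot 252\right) = 81 \left(1 + 1764\right) = 81 \cdot 1765 = 142965$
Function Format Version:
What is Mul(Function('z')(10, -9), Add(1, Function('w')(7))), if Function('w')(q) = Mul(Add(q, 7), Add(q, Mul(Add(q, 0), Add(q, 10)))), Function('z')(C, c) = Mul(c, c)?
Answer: 142965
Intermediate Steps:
Function('z')(C, c) = Pow(c, 2)
Function('w')(q) = Mul(Add(7, q), Add(q, Mul(q, Add(10, q))))
Mul(Function('z')(10, -9), Add(1, Function('w')(7))) = Mul(Pow(-9, 2), Add(1, Mul(7, Add(77, Pow(7, 2), Mul(18, 7))))) = Mul(81, Add(1, Mul(7, Add(77, 49, 126)))) = Mul(81, Add(1, Mul(7, 252))) = Mul(81, Add(1, 1764)) = Mul(81, 1765) = 142965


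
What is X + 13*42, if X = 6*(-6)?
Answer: 510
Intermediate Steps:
X = -36
X + 13*42 = -36 + 13*42 = -36 + 546 = 510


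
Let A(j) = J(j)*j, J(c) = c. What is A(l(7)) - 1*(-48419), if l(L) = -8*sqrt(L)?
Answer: 48867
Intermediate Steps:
A(j) = j**2 (A(j) = j*j = j**2)
A(l(7)) - 1*(-48419) = (-8*sqrt(7))**2 - 1*(-48419) = 448 + 48419 = 48867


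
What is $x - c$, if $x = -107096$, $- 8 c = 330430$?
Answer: $- \frac{263169}{4} \approx -65792.0$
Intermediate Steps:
$c = - \frac{165215}{4}$ ($c = \left(- \frac{1}{8}\right) 330430 = - \frac{165215}{4} \approx -41304.0$)
$x - c = -107096 - - \frac{165215}{4} = -107096 + \frac{165215}{4} = - \frac{263169}{4}$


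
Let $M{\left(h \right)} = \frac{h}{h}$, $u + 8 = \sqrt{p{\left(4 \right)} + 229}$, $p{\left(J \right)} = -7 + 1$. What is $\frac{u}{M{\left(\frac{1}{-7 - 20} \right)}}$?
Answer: $-8 + \sqrt{223} \approx 6.9332$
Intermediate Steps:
$p{\left(J \right)} = -6$
$u = -8 + \sqrt{223}$ ($u = -8 + \sqrt{-6 + 229} = -8 + \sqrt{223} \approx 6.9332$)
$M{\left(h \right)} = 1$
$\frac{u}{M{\left(\frac{1}{-7 - 20} \right)}} = \frac{-8 + \sqrt{223}}{1} = \left(-8 + \sqrt{223}\right) 1 = -8 + \sqrt{223}$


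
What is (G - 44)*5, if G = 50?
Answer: 30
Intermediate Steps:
(G - 44)*5 = (50 - 44)*5 = 6*5 = 30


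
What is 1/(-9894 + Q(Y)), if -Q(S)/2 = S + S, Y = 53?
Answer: -1/10106 ≈ -9.8951e-5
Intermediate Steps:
Q(S) = -4*S (Q(S) = -2*(S + S) = -4*S)
1/(-9894 + Q(Y)) = 1/(-9894 - 4*53) = 1/(-9894 - 212) = 1/(-10106) = -1/10106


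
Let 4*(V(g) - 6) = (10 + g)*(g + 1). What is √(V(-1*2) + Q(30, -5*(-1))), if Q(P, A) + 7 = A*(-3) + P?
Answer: 2*√3 ≈ 3.4641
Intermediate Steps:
V(g) = 6 + (1 + g)*(10 + g)/4 (V(g) = 6 + ((10 + g)*(g + 1))/4 = 6 + ((10 + g)*(1 + g))/4 = 6 + ((1 + g)*(10 + g))/4 = 6 + (1 + g)*(10 + g)/4)
Q(P, A) = -7 + P - 3*A (Q(P, A) = -7 + (A*(-3) + P) = -7 + (-3*A + P) = -7 + (P - 3*A) = -7 + P - 3*A)
√(V(-1*2) + Q(30, -5*(-1))) = √((17/2 + (-1*2)²/4 + 11*(-1*2)/4) + (-7 + 30 - (-15)*(-1))) = √((17/2 + (¼)*(-2)² + (11/4)*(-2)) + (-7 + 30 - 3*5)) = √((17/2 + (¼)*4 - 11/2) + (-7 + 30 - 15)) = √((17/2 + 1 - 11/2) + 8) = √(4 + 8) = √12 = 2*√3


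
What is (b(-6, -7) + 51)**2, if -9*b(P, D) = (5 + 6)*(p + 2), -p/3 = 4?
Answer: 323761/81 ≈ 3997.1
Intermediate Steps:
p = -12 (p = -3*4 = -12)
b(P, D) = 110/9 (b(P, D) = -(5 + 6)*(-12 + 2)/9 = -11*(-10)/9 = -1/9*(-110) = 110/9)
(b(-6, -7) + 51)**2 = (110/9 + 51)**2 = (569/9)**2 = 323761/81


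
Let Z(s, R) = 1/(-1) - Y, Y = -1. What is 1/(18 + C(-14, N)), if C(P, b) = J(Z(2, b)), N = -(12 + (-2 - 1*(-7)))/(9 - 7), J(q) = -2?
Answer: 1/16 ≈ 0.062500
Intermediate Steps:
Z(s, R) = 0 (Z(s, R) = 1/(-1) - 1*(-1) = -1 + 1 = 0)
N = -17/2 (N = -(12 + (-2 + 7))/2 = -(12 + 5)/2 = -17/2 ≈ -8.5000)
C(P, b) = -2
1/(18 + C(-14, N)) = 1/(18 - 2) = 1/16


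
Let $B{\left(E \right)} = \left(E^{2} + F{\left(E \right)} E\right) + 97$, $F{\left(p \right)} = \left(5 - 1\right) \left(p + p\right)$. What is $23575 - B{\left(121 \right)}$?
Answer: $-108291$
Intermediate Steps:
$F{\left(p \right)} = 8 p$ ($F{\left(p \right)} = 4 \cdot 2 p = 8 p$)
$B{\left(E \right)} = 97 + 9 E^{2}$ ($B{\left(E \right)} = \left(E^{2} + 8 E E\right) + 97 = \left(E^{2} + 8 E^{2}\right) + 97 = 9 E^{2} + 97 = 97 + 9 E^{2}$)
$23575 - B{\left(121 \right)} = 23575 - \left(97 + 9 \cdot 121^{2}\right) = 23575 - \left(97 + 9 \cdot 14641\right) = 23575 - \left(97 + 131769\right) = 23575 - 131866 = -108291$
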